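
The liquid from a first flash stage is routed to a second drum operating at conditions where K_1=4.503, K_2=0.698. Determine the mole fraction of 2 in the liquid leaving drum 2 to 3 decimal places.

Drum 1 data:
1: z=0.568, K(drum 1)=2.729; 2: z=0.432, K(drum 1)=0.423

x_2 (drum 2) = 0.921

Drum 1:
Rachford–Rice: g(ψ₁) = Σ zᵢ(Kᵢ−1)/(1+ψ₁(Kᵢ−1)) = 0.
g(0) = ΣzᵢKᵢ − 1 = 0.733 and g(1) = 1 − Σzᵢ/Kᵢ = -0.229, so a root lies in (0, 1).
Binary case is linear: z₁(K₁−1)(1+ψ₁(K₂−1)) + z₂(K₂−1)(1+ψ₁(K₁−1)) = 0
⇒ ψ₁ = [z₁(K₁−1)+z₂(K₂−1)] / [−(K₁−1)(K₂−1)] = 0.7328/0.9976 = 0.735
Drum-1 compositions:
  1: x = 0.250, y = 0.683
  2: x = 0.750, y = 0.317
Drum-2 feed = drum-1 liquid: z₂ = (0.2502, 0.7498).
Drum 2:
Material balance + equilibrium reduce to Σ zᵢ(Kᵢ−1)/(1+ψ₂(Kᵢ−1)) = 0.
Check two-phase: ΣzᵢKᵢ = 1.650 > 1 and Σzᵢ/Kᵢ = 1.130 > 1, so g(0) = 0.650 > 0 and g(1) = -0.130 < 0.
Binary case is linear: z₁(K₁−1)(1+ψ₂(K₂−1)) + z₂(K₂−1)(1+ψ₂(K₁−1)) = 0
⇒ ψ₂ = [z₁(K₁−1)+z₂(K₂−1)] / [−(K₁−1)(K₂−1)] = 0.6501/1.0579 = 0.614
  1: x = 0.079, y = 0.357
  2: x = 0.921, y = 0.643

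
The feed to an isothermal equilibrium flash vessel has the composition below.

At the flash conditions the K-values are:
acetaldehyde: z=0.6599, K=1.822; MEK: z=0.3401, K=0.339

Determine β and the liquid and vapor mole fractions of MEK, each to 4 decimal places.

Binary case is linear: z₁(K₁−1)(1+β(K₂−1)) + z₂(K₂−1)(1+β(K₁−1)) = 0
⇒ β = [z₁(K₁−1)+z₂(K₂−1)] / [−(K₁−1)(K₂−1)] = 0.31763/0.54334 = 0.5846
Compositions from xᵢ = zᵢ/(1+β(Kᵢ−1)), yᵢ = Kᵢxᵢ:
  acetaldehyde: x = 0.4457, y = 0.8121
  MEK: x = 0.5543, y = 0.1879

β = 0.5846, x_MEK = 0.5543, y_MEK = 0.1879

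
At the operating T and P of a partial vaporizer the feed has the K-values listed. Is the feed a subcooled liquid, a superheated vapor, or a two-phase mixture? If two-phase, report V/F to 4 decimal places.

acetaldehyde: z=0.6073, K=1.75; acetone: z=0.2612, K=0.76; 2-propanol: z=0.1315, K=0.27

ΣzᵢKᵢ = 1.2968; Σzᵢ/Kᵢ = 1.1777.
Both exceed 1, so a two-phase solution exists.
Let ψ = V/F and solve Σ zᵢ(Kᵢ−1)/(1+ψ(Kᵢ−1)) = 0.
Newton–Raphson from ψ = 0.41:
  ψ = 0.4100: g = 0.14183, g' = -0.3611 → ψ = 0.8028
  ψ = 0.8028: g = -0.02525, g' = -0.5651 → ψ = 0.7581
  ψ = 0.7581: g = -0.00122, g' = -0.5127 → ψ = 0.7557
Converged at ψ = 0.7557.

two-phase, V/F = 0.7557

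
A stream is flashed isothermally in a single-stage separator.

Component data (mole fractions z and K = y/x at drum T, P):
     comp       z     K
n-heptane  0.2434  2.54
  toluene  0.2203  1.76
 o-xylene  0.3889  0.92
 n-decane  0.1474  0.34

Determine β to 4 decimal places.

Rachford–Rice: g(β) = Σ zᵢ(Kᵢ−1)/(1+β(Kᵢ−1)) = 0.
Check two-phase: ΣzᵢKᵢ = 1.4139 > 1 and Σzᵢ/Kᵢ = 1.0772 > 1, so g(0) = 0.4139 > 0 and g(1) = -0.0772 < 0.
Newton–Raphson from β = 0.5:
  β = 0.5000: g = 0.15549, g' = -0.3968 → β = 0.8919
  β = 0.8919: g = -0.01227, g' = -0.5300 → β = 0.8687
  β = 0.8687: g = -0.00027, g' = -0.5074 → β = 0.8682
Converged at β = 0.8682.

β = 0.8682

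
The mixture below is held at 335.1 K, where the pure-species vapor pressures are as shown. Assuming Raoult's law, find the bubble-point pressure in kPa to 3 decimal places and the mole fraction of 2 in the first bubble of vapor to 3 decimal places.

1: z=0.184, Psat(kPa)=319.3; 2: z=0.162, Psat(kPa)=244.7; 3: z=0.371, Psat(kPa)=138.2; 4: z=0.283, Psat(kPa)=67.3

Pbub = 168.711 kPa, y_2 = 0.235

At the bubble point ψ → 0, so ΣzᵢKᵢ = 1 with Kᵢ = Pᵢˢᵃᵗ/P ⇒ P = ΣzᵢPᵢˢᵃᵗ.
P = 0.184·319.3 + 0.162·244.7 + 0.371·138.2 + 0.283·67.3 = 168.711 kPa
yᵢ = zᵢPᵢˢᵃᵗ/P ⇒ y_2 = 0.162·244.7/168.711 = 0.235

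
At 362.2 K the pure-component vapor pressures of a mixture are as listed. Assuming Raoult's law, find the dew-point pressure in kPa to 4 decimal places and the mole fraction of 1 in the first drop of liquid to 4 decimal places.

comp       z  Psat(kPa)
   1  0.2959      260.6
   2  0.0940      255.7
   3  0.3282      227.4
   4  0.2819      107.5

Pdew = 179.5760 kPa, x_1 = 0.2039

At the dew point ψ → 1, so Σzᵢ/Kᵢ = 1 with Kᵢ = Pᵢˢᵃᵗ/P ⇒ 1/P = Σzᵢ/Pᵢˢᵃᵗ.
1/P = 0.2959/260.6 + 0.0940/255.7 + 0.3282/227.4 + 0.2819/107.5 = 0.0055687 ⇒ P = 179.5760 kPa
xᵢ = zᵢP/Pᵢˢᵃᵗ ⇒ x_1 = 0.2959·179.5760/260.6 = 0.2039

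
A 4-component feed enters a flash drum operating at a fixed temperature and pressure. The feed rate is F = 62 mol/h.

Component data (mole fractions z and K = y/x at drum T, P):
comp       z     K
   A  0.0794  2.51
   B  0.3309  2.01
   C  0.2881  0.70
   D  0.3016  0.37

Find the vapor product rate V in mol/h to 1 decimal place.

Newton–Raphson from ψ = 0.5:
  ψ = 0.5000: g = -0.08868, g' = -0.4988 → ψ = 0.3222
  ψ = 0.3222: g = -0.00127, g' = -0.4943 → ψ = 0.3196
Converged at ψ = 0.3196.
Then V = ψ·F = 0.3196·62 = 19.8 mol/h and L = F − V = 42.2 mol/h.

V = 19.8 mol/h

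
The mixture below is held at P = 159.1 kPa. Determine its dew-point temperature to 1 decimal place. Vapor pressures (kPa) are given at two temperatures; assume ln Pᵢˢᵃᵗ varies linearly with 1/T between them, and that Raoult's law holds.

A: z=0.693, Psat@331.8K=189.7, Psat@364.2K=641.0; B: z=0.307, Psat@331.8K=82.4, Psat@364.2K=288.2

Dew-point temperature: Σzᵢ·P/Pᵢˢᵃᵗ(T) = 1. Interpolate ln Pᵢˢᵃᵗ = aᵢ + bᵢ/T.
  T = 331.8 K: ΣzᵢP/Pᵢˢᵃᵗ = 1.1740
  T = 364.2 K: ΣzᵢP/Pᵢˢᵃᵗ = 0.3415
  T = 348.0 K: ΣzᵢP/Pᵢˢᵃᵗ = 0.6152
  T = 339.9 K: ΣzᵢP/Pᵢˢᵃᵗ = 0.8433
  T = 335.9 K: ΣzᵢP/Pᵢˢᵃᵗ = 0.9910
  T = 333.9 K: ΣzᵢP/Pᵢˢᵃᵗ = 1.0758
Interpolating between 333.9 K and 335.9 K gives T ≈ 335.7 K.

T = 335.7 K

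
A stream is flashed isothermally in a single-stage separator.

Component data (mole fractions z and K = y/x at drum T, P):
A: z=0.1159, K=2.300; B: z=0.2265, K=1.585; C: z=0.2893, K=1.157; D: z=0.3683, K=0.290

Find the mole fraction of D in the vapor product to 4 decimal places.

Let β = V/F and solve Σ zᵢ(Kᵢ−1)/(1+β(Kᵢ−1)) = 0.
g(0) = ΣzᵢKᵢ − 1 = 0.0671 and g(1) = 1 − Σzᵢ/Kᵢ = -0.7133, so a root lies in (0, 1).
Iterate (Newton) starting at β = 0.57:
  β = 0.5700: g = -0.21166, g' = -0.6381 → β = 0.2383
  β = 0.2383: g = -0.03964, g' = -0.4495 → β = 0.1501
  β = 0.1501: g = -0.00044, g' = -0.4420 → β = 0.1491
Converged at β = 0.1491.
Compositions from xᵢ = zᵢ/(1+β(Kᵢ−1)), yᵢ = Kᵢxᵢ:
  A: x = 0.0971, y = 0.2233
  B: x = 0.2083, y = 0.3302
  C: x = 0.2827, y = 0.3271
  D: x = 0.4119, y = 0.1195

y_D = 0.1195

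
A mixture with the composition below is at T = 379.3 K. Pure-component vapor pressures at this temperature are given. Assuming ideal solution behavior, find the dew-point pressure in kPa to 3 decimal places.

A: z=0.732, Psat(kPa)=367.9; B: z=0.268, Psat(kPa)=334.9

At the dew point ψ → 1, so Σzᵢ/Kᵢ = 1 with Kᵢ = Pᵢˢᵃᵗ/P ⇒ 1/P = Σzᵢ/Pᵢˢᵃᵗ.
1/P = 0.732/367.9 + 0.268/334.9 = 0.002790 ⇒ P = 358.435 kPa

Pdew = 358.435 kPa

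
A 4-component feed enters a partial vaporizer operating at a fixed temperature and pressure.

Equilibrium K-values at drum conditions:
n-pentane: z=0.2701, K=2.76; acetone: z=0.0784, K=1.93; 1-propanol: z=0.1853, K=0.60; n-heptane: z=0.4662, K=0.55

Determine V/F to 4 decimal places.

V/F = 0.3766

Iterate (Newton) starting at V/F = 0.5:
  V/F = 0.5000: g = -0.06072, g' = -0.4718 → V/F = 0.3713
  V/F = 0.3713: g = 0.00277, g' = -0.5205 → V/F = 0.3766
Converged at V/F = 0.3766.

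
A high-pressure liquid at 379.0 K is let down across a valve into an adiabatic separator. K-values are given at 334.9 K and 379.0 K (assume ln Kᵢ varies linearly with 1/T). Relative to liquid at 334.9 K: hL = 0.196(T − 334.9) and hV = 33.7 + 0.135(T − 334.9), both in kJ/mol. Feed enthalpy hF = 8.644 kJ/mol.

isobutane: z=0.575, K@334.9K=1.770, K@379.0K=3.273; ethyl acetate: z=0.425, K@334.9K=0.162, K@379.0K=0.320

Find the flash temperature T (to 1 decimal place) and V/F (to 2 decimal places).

T = 339.8 K, V/F = 0.23

Adiabatic flash: solve Rachford–Rice at each trial T, then check hF = ψ·hV(T) + (1−ψ)·hL(T).
  T = 334.9 K: K = (1.770, 0.162), RR gives ψ = 0.134, H_out = 4.523 kJ/mol
  T = 379.0 K: K = (3.273, 0.320), RR gives ψ = 0.659, H_out = 29.067 kJ/mol
  T = 356.9 K: K = (2.451, 0.232), RR gives ψ = 0.456, H_out = 19.074 kJ/mol
  T = 345.9 K: K = (2.094, 0.195), RR gives ψ = 0.326, H_out = 12.918 kJ/mol
  T = 340.4 K: K = (1.928, 0.178), RR gives ψ = 0.241, H_out = 9.134 kJ/mol
  T = 337.6 K: K = (1.846, 0.170), RR gives ψ = 0.190, H_out = 6.916 kJ/mol
  T = 339.0 K: K = (1.887, 0.174), RR gives ψ = 0.217, H_out = 8.054 kJ/mol
Linear interpolation between T = 339.0 (H_out = 8.054) and T = 340.4 (H_out = 9.134) on hF = 8.644 gives T ≈ 339.8 K, at which ψ = 0.23.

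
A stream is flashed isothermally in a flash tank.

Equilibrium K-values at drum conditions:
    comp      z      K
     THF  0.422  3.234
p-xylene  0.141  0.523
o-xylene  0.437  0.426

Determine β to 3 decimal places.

β = 0.506

Rachford–Rice: g(β) = Σ zᵢ(Kᵢ−1)/(1+β(Kᵢ−1)) = 0.
g(0) = ΣzᵢKᵢ − 1 = 0.625 and g(1) = 1 − Σzᵢ/Kᵢ = -0.426, so a root lies in (0, 1).
Iterate (Newton) starting at β = 0.5:
  β = 0.500: g = 0.0052, g' = -0.808 → β = 0.506
Converged at β = 0.506.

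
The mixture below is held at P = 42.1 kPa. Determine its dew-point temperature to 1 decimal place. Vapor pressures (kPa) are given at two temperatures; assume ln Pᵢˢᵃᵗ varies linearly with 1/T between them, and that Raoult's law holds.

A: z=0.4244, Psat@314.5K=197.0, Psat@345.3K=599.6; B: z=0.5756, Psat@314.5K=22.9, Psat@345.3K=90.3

T = 317.4 K

Dew-point temperature: Σzᵢ·P/Pᵢˢᵃᵗ(T) = 1. Interpolate ln Pᵢˢᵃᵗ = aᵢ + bᵢ/T.
  T = 314.5 K: ΣzᵢP/Pᵢˢᵃᵗ = 1.1489
  T = 345.3 K: ΣzᵢP/Pᵢˢᵃᵗ = 0.2982
  T = 329.9 K: ΣzᵢP/Pᵢˢᵃᵗ = 0.5668
  T = 322.2 K: ΣzᵢP/Pᵢˢᵃᵗ = 0.8000
  T = 318.4 K: ΣzᵢP/Pᵢˢᵃᵗ = 0.9543
  T = 316.4 K: ΣzᵢP/Pᵢˢᵃᵗ = 1.0490
Interpolating between 316.4 K and 318.4 K gives T ≈ 317.4 K.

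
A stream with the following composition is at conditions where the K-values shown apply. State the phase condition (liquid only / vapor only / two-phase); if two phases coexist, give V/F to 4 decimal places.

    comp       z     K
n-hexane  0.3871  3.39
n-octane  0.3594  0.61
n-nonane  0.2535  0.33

two-phase, V/F = 0.4900

ΣzᵢKᵢ = 1.6152; Σzᵢ/Kᵢ = 1.4716.
Both exceed 1, so a two-phase solution exists.
Iterate (Newton) starting at ψ = 0.5:
  ψ = 0.5000: g = -0.00804, g' = -0.8006 → ψ = 0.4900
Converged at ψ = 0.4900.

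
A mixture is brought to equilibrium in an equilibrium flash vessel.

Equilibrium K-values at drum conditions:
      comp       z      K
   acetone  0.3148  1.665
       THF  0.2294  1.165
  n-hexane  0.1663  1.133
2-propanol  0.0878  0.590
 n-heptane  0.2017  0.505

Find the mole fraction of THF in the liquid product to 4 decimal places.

x_THF = 0.2065

Newton iteration, ψ⁰ = 0.5:
  ψ = 0.5000: g = 0.03485, g' = -0.1970 → ψ = 0.6769
  ψ = 0.6769: g = -0.00129, g' = -0.2138 → ψ = 0.6709
Converged at ψ = 0.6709.
Compositions from xᵢ = zᵢ/(1+ψ(Kᵢ−1)), yᵢ = Kᵢxᵢ:
  acetone: x = 0.2177, y = 0.3624
  THF: x = 0.2065, y = 0.2406
  n-hexane: x = 0.1527, y = 0.1730
  2-propanol: x = 0.1211, y = 0.0715
  n-heptane: x = 0.3020, y = 0.1525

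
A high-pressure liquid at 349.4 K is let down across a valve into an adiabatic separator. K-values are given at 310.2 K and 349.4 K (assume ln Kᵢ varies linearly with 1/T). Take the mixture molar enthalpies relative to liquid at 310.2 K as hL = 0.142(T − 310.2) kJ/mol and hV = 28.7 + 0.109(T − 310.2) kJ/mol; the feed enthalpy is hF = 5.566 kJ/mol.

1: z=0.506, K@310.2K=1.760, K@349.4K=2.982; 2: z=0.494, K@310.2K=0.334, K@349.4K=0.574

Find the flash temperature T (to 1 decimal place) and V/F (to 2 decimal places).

T = 312.8 K, V/F = 0.18

Adiabatic flash: solve Rachford–Rice at each trial T, then check hF = ψ·hV(T) + (1−ψ)·hL(T).
  T = 310.2 K: K = (1.760, 0.334), RR gives ψ = 0.110, H_out = 3.150 kJ/mol
  T = 349.4 K: K = (2.982, 0.574), RR gives ψ = 0.939, H_out = 31.289 kJ/mol
  T = 329.8 K: K = (2.327, 0.445), RR gives ψ = 0.539, H_out = 17.915 kJ/mol
  T = 320.0 K: K = (2.032, 0.387), RR gives ψ = 0.347, H_out = 11.245 kJ/mol
  T = 315.1 K: K = (1.893, 0.360), RR gives ψ = 0.238, H_out = 7.481 kJ/mol
  T = 312.6 K: K = (1.825, 0.347), RR gives ψ = 0.175, H_out = 5.361 kJ/mol
  T = 313.9 K: K = (1.860, 0.354), RR gives ψ = 0.208, H_out = 6.484 kJ/mol
Linear interpolation between T = 312.6 (H_out = 5.361) and T = 313.9 (H_out = 6.484) on hF = 5.566 gives T ≈ 312.8 K, at which ψ = 0.18.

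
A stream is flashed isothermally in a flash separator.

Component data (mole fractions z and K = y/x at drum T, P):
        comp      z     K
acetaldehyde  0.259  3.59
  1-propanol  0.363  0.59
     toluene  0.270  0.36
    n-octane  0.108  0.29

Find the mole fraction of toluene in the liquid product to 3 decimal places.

x_toluene = 0.308

Newton–Raphson from β = 0.36:
  β = 0.360: g = -0.1550, g' = -0.834 → β = 0.174
  β = 0.174: g = 0.0200, g' = -1.107 → β = 0.192
  β = 0.192: g = 0.0004, g' = -1.063 → β = 0.193
Converged at β = 0.193.
Compositions from xᵢ = zᵢ/(1+β(Kᵢ−1)), yᵢ = Kᵢxᵢ:
  acetaldehyde: x = 0.173, y = 0.620
  1-propanol: x = 0.394, y = 0.233
  toluene: x = 0.308, y = 0.111
  n-octane: x = 0.125, y = 0.036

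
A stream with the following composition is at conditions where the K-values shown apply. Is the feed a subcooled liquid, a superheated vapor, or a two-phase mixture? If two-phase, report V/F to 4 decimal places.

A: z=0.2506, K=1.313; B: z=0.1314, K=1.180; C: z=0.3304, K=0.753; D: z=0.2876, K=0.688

subcooled liquid

ΣzᵢKᵢ = 0.9307; Σzᵢ/Kᵢ = 1.1590.
Since ΣzᵢKᵢ < 1 the mixture is below its bubble point — single liquid phase.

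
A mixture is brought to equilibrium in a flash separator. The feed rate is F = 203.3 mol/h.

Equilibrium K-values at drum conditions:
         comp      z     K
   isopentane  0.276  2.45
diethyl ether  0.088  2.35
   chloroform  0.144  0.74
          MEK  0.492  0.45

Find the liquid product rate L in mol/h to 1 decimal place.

Rachford–Rice: g(ψ) = Σ zᵢ(Kᵢ−1)/(1+ψ(Kᵢ−1)) = 0.
g(0) = ΣzᵢKᵢ − 1 = 0.211 and g(1) = 1 − Σzᵢ/Kᵢ = -0.438, so a root lies in (0, 1).
Iterate (Newton) starting at ψ = 0.39:
  ψ = 0.390: g = -0.0527, g' = -0.559 → ψ = 0.296
  ψ = 0.296: g = 0.0013, g' = -0.590 → ψ = 0.298
Converged at ψ = 0.298.
Then V = ψ·F = 0.2979·203.3 = 60.6 mol/h and L = F − V = 142.7 mol/h.

L = 142.7 mol/h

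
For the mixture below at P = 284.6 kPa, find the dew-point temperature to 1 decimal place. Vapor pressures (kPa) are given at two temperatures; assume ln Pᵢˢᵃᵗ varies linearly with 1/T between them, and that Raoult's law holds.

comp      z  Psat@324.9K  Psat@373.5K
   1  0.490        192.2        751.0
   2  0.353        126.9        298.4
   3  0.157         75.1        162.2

Dew-point temperature: Σzᵢ·P/Pᵢˢᵃᵗ(T) = 1. Interpolate ln Pᵢˢᵃᵗ = aᵢ + bᵢ/T.
  T = 324.9 K: ΣzᵢP/Pᵢˢᵃᵗ = 2.1122
  T = 373.5 K: ΣzᵢP/Pᵢˢᵃᵗ = 0.7978
  T = 349.2 K: ΣzᵢP/Pᵢˢᵃᵗ = 1.2453
  T = 361.4 K: ΣzᵢP/Pᵢˢᵃᵗ = 0.9869
  T = 355.3 K: ΣzᵢP/Pᵢˢᵃᵗ = 1.1059
  T = 358.4 K: ΣzᵢP/Pᵢˢᵃᵗ = 1.0431
  T = 359.9 K: ΣzᵢP/Pᵢˢᵃᵗ = 1.0145
Interpolating between 359.9 K and 361.4 K gives T ≈ 360.7 K.

T = 360.7 K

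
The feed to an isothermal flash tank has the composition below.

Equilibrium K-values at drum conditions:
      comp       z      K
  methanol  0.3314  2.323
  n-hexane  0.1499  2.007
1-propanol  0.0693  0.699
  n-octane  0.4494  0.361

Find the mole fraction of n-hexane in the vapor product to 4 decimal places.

y_n-hexane = 0.2180

Material balance + equilibrium reduce to Σ zᵢ(Kᵢ−1)/(1+V/F(Kᵢ−1)) = 0.
Feasibility: ΣzᵢKᵢ = 1.2814, Σzᵢ/Kᵢ = 1.5614 — both > 1, two phases present.
Newton–Raphson from V/F = 0.45:
  V/F = 0.4500: g = -0.04849, g' = -0.6698 → V/F = 0.3776
  V/F = 0.3776: g = -0.00028, g' = -0.6645 → V/F = 0.3772
Converged at V/F = 0.3772.
Compositions from xᵢ = zᵢ/(1+V/F(Kᵢ−1)), yᵢ = Kᵢxᵢ:
  methanol: x = 0.2211, y = 0.5136
  n-hexane: x = 0.1086, y = 0.2180
  1-propanol: x = 0.0782, y = 0.0546
  n-octane: x = 0.5921, y = 0.2138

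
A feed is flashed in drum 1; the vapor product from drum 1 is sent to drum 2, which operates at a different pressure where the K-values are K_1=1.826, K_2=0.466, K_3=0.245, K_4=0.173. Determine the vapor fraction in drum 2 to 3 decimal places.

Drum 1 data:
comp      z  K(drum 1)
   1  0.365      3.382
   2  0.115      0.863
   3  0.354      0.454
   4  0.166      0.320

V/F (drum 2) = 0.379

Drum 1:
Let ψ₁ = V/F and solve Σ zᵢ(Kᵢ−1)/(1+ψ₁(Kᵢ−1)) = 0.
g(0) = ΣzᵢKᵢ − 1 = 0.548 and g(1) = 1 − Σzᵢ/Kᵢ = -0.540, so a root lies in (0, 1).
Newton iteration, ψ₁⁰ = 0.52:
  ψ₁ = 0.520: g = -0.0731, g' = -0.805 → ψ₁ = 0.429
  ψ₁ = 0.429: g = 0.0013, g' = -0.842 → ψ₁ = 0.431
Converged at ψ₁ = 0.431.
Drum-1 compositions:
  1: x = 0.180, y = 0.609
  2: x = 0.122, y = 0.105
  3: x = 0.463, y = 0.210
  4: x = 0.235, y = 0.075
Drum-2 feed = drum-1 vapor: z₂ = (0.6093, 0.1055, 0.2101, 0.0751).
Drum 2:
Let ψ₂ = V/F and solve Σ zᵢ(Kᵢ−1)/(1+ψ₂(Kᵢ−1)) = 0.
Feasibility: ΣzᵢKᵢ = 1.226, Σzᵢ/Kᵢ = 1.852 — both > 1, two phases present.
Newton iteration, ψ₂⁰ = 0.5:
  ψ₂ = 0.500: g = -0.0815, g' = -0.723 → ψ₂ = 0.387
  ψ₂ = 0.387: g = -0.0053, g' = -0.637 → ψ₂ = 0.379
Converged at ψ₂ = 0.379.
  1: x = 0.464, y = 0.847
  2: x = 0.132, y = 0.062
  3: x = 0.294, y = 0.072
  4: x = 0.109, y = 0.019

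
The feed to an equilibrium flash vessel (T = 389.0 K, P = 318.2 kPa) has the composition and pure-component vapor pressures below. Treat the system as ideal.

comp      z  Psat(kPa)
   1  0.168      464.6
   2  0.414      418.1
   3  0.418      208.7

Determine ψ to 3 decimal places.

ψ = 0.511

Raoult's law: Kᵢ = Pᵢˢᵃᵗ/P = Pᵢˢᵃᵗ/318.2.
  K_1 = 464.6/318.2 = 1.46009, K_2 = 418.1/318.2 = 1.31395, K_3 = 208.7/318.2 = 0.65588
Let ψ = V/F and solve Σ zᵢ(Kᵢ−1)/(1+ψ(Kᵢ−1)) = 0.
Check two-phase: ΣzᵢKᵢ = 1.063 > 1 and Σzᵢ/Kᵢ = 1.067 > 1, so g(0) = 0.063 > 0 and g(1) = -0.067 < 0.
Iterate (Newton) starting at ψ = 0.39:
  ψ = 0.390: g = 0.0152, g' = -0.124 → ψ = 0.513
  ψ = 0.513: g = -0.0001, g' = -0.127 → ψ = 0.511
Converged at ψ = 0.511.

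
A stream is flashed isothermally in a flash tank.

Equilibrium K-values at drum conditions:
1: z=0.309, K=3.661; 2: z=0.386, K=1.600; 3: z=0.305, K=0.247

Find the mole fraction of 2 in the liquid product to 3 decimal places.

Iterate (Newton) starting at β = 0.5:
  β = 0.500: g = 0.1626, g' = -0.930 → β = 0.675
  β = 0.675: g = -0.0080, g' = -1.065 → β = 0.667
Converged at β = 0.667.
Compositions from xᵢ = zᵢ/(1+β(Kᵢ−1)), yᵢ = Kᵢxᵢ:
  1: x = 0.111, y = 0.408
  2: x = 0.276, y = 0.441
  3: x = 0.613, y = 0.151

x_2 = 0.276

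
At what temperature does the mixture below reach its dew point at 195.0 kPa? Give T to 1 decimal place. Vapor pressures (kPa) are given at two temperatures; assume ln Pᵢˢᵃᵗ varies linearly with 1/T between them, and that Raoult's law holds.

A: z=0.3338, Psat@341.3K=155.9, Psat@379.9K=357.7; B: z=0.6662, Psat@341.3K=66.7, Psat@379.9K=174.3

T = 376.5 K

Dew-point temperature: Σzᵢ·P/Pᵢˢᵃᵗ(T) = 1. Interpolate ln Pᵢˢᵃᵗ = aᵢ + bᵢ/T.
  T = 341.3 K: ΣzᵢP/Pᵢˢᵃᵗ = 2.3652
  T = 379.9 K: ΣzᵢP/Pᵢˢᵃᵗ = 0.9273
  T = 360.6 K: ΣzᵢP/Pᵢˢᵃᵗ = 1.4438
  T = 370.2 K: ΣzᵢP/Pᵢˢᵃᵗ = 1.1517
  T = 375.0 K: ΣzᵢP/Pᵢˢᵃᵗ = 1.0331
  T = 377.4 K: ΣzᵢP/Pᵢˢᵃᵗ = 0.9795
Interpolating between 375.0 K and 377.4 K gives T ≈ 376.5 K.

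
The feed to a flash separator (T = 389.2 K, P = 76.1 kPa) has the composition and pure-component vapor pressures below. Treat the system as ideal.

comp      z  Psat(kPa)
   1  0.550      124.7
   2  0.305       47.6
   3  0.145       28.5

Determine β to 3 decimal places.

β = 0.480

Raoult's law: Kᵢ = Pᵢˢᵃᵗ/P = Pᵢˢᵃᵗ/76.1.
  K_1 = 124.7/76.1 = 1.63863, K_2 = 47.6/76.1 = 0.62549, K_3 = 28.5/76.1 = 0.37451
Material balance + equilibrium reduce to Σ zᵢ(Kᵢ−1)/(1+β(Kᵢ−1)) = 0.
g(0) = ΣzᵢKᵢ − 1 = 0.146 and g(1) = 1 − Σzᵢ/Kᵢ = -0.210, so a root lies in (0, 1).
Iterate (Newton) starting at β = 0.5:
  β = 0.500: g = -0.0063, g' = -0.314 → β = 0.480
Converged at β = 0.480.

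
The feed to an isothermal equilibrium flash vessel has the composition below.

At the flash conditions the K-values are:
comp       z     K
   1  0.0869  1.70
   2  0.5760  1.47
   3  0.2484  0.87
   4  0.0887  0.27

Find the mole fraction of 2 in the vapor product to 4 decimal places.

Material balance + equilibrium reduce to Σ zᵢ(Kᵢ−1)/(1+V/F(Kᵢ−1)) = 0.
Feasibility: ΣzᵢKᵢ = 1.2345, Σzᵢ/Kᵢ = 1.0570 — both > 1, two phases present.
Newton–Raphson from V/F = 0.62:
  V/F = 0.6200: g = 0.09864, g' = -0.2597 → V/F = 0.9998
  V/F = 0.9998: g = -0.05685, g' = -0.7269 → V/F = 0.9216
  V/F = 0.9216: g = -0.00869, g' = -0.5245 → V/F = 0.9050
  V/F = 0.9050: g = -0.00025, g' = -0.4945 → V/F = 0.9045
Converged at V/F = 0.9045.
Compositions from xᵢ = zᵢ/(1+V/F(Kᵢ−1)), yᵢ = Kᵢxᵢ:
  1: x = 0.0532, y = 0.0905
  2: x = 0.4042, y = 0.5941
  3: x = 0.2815, y = 0.2449
  4: x = 0.2611, y = 0.0705

y_2 = 0.5941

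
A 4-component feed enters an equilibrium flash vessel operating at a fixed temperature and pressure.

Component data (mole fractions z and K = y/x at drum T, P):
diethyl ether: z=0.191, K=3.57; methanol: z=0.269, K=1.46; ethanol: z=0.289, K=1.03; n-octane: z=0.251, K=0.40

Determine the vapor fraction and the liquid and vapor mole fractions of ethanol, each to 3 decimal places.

ψ = 0.738, x_ethanol = 0.283, y_ethanol = 0.291

Let ψ = V/F and solve Σ zᵢ(Kᵢ−1)/(1+ψ(Kᵢ−1)) = 0.
Feasibility: ΣzᵢKᵢ = 1.473, Σzᵢ/Kᵢ = 1.146 — both > 1, two phases present.
Iterate (Newton) starting at ψ = 0.62:
  ψ = 0.620: g = 0.0543, g' = -0.451 → ψ = 0.740
  ψ = 0.740: g = -0.0010, g' = -0.474 → ψ = 0.738
Converged at ψ = 0.738.
Compositions from xᵢ = zᵢ/(1+ψ(Kᵢ−1)), yᵢ = Kᵢxᵢ:
  diethyl ether: x = 0.066, y = 0.235
  methanol: x = 0.201, y = 0.293
  ethanol: x = 0.283, y = 0.291
  n-octane: x = 0.451, y = 0.180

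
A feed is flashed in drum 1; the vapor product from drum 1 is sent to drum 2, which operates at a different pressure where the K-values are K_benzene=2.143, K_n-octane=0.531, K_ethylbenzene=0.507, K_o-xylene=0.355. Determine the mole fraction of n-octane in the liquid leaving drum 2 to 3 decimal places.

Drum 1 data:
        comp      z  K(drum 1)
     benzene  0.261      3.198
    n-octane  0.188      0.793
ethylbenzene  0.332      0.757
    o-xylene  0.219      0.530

x_n-octane (drum 2) = 0.186

Drum 1:
Let ψ₁ = V/F and solve Σ zᵢ(Kᵢ−1)/(1+ψ₁(Kᵢ−1)) = 0.
Feasibility: ΣzᵢKᵢ = 1.351, Σzᵢ/Kᵢ = 1.170 — both > 1, two phases present.
Newton iteration, ψ₁⁰ = 0.58:
  ψ₁ = 0.580: g = -0.0275, g' = -0.372 → ψ₁ = 0.506
  ψ₁ = 0.506: g = 0.0010, g' = -0.401 → ψ₁ = 0.509
Converged at ψ₁ = 0.509.
Drum-1 compositions:
  benzene: x = 0.123, y = 0.394
  n-octane: x = 0.210, y = 0.167
  ethylbenzene: x = 0.379, y = 0.287
  o-xylene: x = 0.288, y = 0.153
Drum-2 feed = drum-1 vapor: z₂ = (0.3940, 0.1666, 0.2868, 0.1525).
Drum 2:
Rachford–Rice: g(ψ₂) = Σ zᵢ(Kᵢ−1)/(1+ψ₂(Kᵢ−1)) = 0.
Check two-phase: ΣzᵢKᵢ = 1.132 > 1 and Σzᵢ/Kᵢ = 1.493 > 1, so g(0) = 0.132 > 0 and g(1) = -0.493 < 0.
Newton iteration, ψ₂⁰ = 0.5:
  ψ₂ = 0.500: g = -0.1483, g' = -0.532 → ψ₂ = 0.221
  ψ₂ = 0.221: g = -0.0011, g' = -0.548 → ψ₂ = 0.219
Converged at ψ₂ = 0.219.
  benzene: x = 0.315, y = 0.675
  n-octane: x = 0.186, y = 0.099
  ethylbenzene: x = 0.322, y = 0.163
  o-xylene: x = 0.178, y = 0.063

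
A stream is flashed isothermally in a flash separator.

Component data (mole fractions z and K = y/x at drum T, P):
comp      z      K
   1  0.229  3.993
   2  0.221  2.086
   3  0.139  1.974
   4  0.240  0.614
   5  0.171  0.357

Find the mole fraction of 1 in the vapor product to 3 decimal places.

y_1 = 0.254

Rachford–Rice: g(ψ) = Σ zᵢ(Kᵢ−1)/(1+ψ(Kᵢ−1)) = 0.
Feasibility: ΣzᵢKᵢ = 1.858, Σzᵢ/Kᵢ = 1.104 — both > 1, two phases present.
Newton iteration, ψ⁰ = 0.54:
  ψ = 0.540: g = 0.2165, g' = -0.683 → ψ = 0.857
  ψ = 0.857: g = 0.0070, g' = -0.701 → ψ = 0.867
Converged at ψ = 0.867.
Compositions from xᵢ = zᵢ/(1+ψ(Kᵢ−1)), yᵢ = Kᵢxᵢ:
  1: x = 0.064, y = 0.254
  2: x = 0.114, y = 0.237
  3: x = 0.075, y = 0.149
  4: x = 0.361, y = 0.221
  5: x = 0.386, y = 0.138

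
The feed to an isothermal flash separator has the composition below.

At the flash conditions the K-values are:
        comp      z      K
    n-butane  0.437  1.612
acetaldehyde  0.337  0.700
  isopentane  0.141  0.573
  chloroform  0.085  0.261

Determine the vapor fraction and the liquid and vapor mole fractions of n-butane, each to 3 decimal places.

Let ψ = V/F and solve Σ zᵢ(Kᵢ−1)/(1+ψ(Kᵢ−1)) = 0.
Feasibility: ΣzᵢKᵢ = 1.043, Σzᵢ/Kᵢ = 1.324 — both > 1, two phases present.
Newton–Raphson from ψ = 0.5:
  ψ = 0.500: g = -0.0903, g' = -0.296 → ψ = 0.195
  ψ = 0.195: g = -0.0075, g' = -0.259 → ψ = 0.166
Converged at ψ = 0.166.
Compositions from xᵢ = zᵢ/(1+ψ(Kᵢ−1)), yᵢ = Kᵢxᵢ:
  n-butane: x = 0.397, y = 0.640
  acetaldehyde: x = 0.355, y = 0.248
  isopentane: x = 0.152, y = 0.087
  chloroform: x = 0.097, y = 0.025

ψ = 0.166, x_n-butane = 0.397, y_n-butane = 0.640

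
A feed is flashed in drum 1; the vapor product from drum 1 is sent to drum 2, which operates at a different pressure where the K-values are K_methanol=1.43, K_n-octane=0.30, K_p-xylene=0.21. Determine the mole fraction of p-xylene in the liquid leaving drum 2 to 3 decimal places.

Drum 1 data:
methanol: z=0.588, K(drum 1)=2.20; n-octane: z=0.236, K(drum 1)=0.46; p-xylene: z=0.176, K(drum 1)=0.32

x_p-xylene (drum 2) = 0.143

Drum 1:
Material balance + equilibrium reduce to Σ zᵢ(Kᵢ−1)/(1+ψ₁(Kᵢ−1)) = 0.
Feasibility: ΣzᵢKᵢ = 1.458, Σzᵢ/Kᵢ = 1.330 — both > 1, two phases present.
Newton iteration, ψ₁⁰ = 0.5:
  ψ₁ = 0.500: g = 0.0851, g' = -0.647 → ψ₁ = 0.632
  ψ₁ = 0.632: g = -0.0018, g' = -0.683 → ψ₁ = 0.629
Converged at ψ₁ = 0.629.
Drum-1 compositions:
  methanol: x = 0.335, y = 0.737
  n-octane: x = 0.357, y = 0.164
  p-xylene: x = 0.308, y = 0.098
Drum-2 feed = drum-1 vapor: z₂ = (0.7372, 0.1644, 0.0984).
Drum 2:
Material balance + equilibrium reduce to Σ zᵢ(Kᵢ−1)/(1+ψ₂(Kᵢ−1)) = 0.
g(0) = ΣzᵢKᵢ − 1 = 0.124 and g(1) = 1 − Σzᵢ/Kᵢ = -0.532, so a root lies in (0, 1).
Newton–Raphson from ψ₂ = 0.5:
  ψ₂ = 0.500: g = -0.0446, g' = -0.451 → ψ₂ = 0.401
  ψ₂ = 0.401: g = -0.0034, g' = -0.386 → ψ₂ = 0.392
Converged at ψ₂ = 0.392.
  methanol: x = 0.631, y = 0.902
  n-octane: x = 0.227, y = 0.068
  p-xylene: x = 0.143, y = 0.030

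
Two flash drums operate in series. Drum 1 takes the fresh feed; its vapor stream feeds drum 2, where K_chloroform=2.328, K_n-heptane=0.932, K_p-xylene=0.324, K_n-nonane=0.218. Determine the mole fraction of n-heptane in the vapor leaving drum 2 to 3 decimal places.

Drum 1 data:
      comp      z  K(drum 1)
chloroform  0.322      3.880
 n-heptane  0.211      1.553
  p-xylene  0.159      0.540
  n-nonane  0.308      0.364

Drum 1:
Let ψ₁ = V/F and solve Σ zᵢ(Kᵢ−1)/(1+ψ₁(Kᵢ−1)) = 0.
Feasibility: ΣzᵢKᵢ = 1.775, Σzᵢ/Kᵢ = 1.359 — both > 1, two phases present.
Newton–Raphson from ψ₁ = 0.39:
  ψ₁ = 0.390: g = 0.1831, g' = -0.906 → ψ₁ = 0.592
  ψ₁ = 0.592: g = 0.0160, g' = -0.786 → ψ₁ = 0.612
Converged at ψ₁ = 0.612.
Drum-1 compositions:
  chloroform: x = 0.117, y = 0.452
  n-heptane: x = 0.158, y = 0.245
  p-xylene: x = 0.221, y = 0.120
  n-nonane: x = 0.505, y = 0.184
Drum-2 feed = drum-1 vapor: z₂ = (0.4520, 0.2448, 0.1195, 0.1836).
Drum 2:
Material balance + equilibrium reduce to Σ zᵢ(Kᵢ−1)/(1+ψ₂(Kᵢ−1)) = 0.
Check two-phase: ΣzᵢKᵢ = 1.359 > 1 and Σzᵢ/Kᵢ = 1.668 > 1, so g(0) = 0.359 > 0 and g(1) = -0.668 < 0.
Newton iteration, ψ₂⁰ = 0.5:
  ψ₂ = 0.500: g = -0.0143, g' = -0.717 → ψ₂ = 0.480
Converged at ψ₂ = 0.480.
  chloroform: x = 0.276, y = 0.643
  n-heptane: x = 0.253, y = 0.236
  p-xylene: x = 0.177, y = 0.057
  n-nonane: x = 0.294, y = 0.064

y_n-heptane (drum 2) = 0.236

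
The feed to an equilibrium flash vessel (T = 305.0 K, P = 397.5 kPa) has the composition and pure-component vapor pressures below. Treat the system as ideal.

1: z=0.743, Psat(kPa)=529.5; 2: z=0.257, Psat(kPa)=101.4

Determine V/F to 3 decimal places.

Raoult's law: Kᵢ = Pᵢˢᵃᵗ/P = Pᵢˢᵃᵗ/397.5.
  K_1 = 529.5/397.5 = 1.33208, K_2 = 101.4/397.5 = 0.25509
Rachford–Rice: g(V/F) = Σ zᵢ(Kᵢ−1)/(1+V/F(Kᵢ−1)) = 0.
Check two-phase: ΣzᵢKᵢ = 1.055 > 1 and Σzᵢ/Kᵢ = 1.565 > 1, so g(0) = 0.055 > 0 and g(1) = -0.565 < 0.
Iterate (Newton) starting at V/F = 0.5:
  V/F = 0.500: g = -0.0935, g' = -0.422 → V/F = 0.279
  V/F = 0.279: g = -0.0158, g' = -0.296 → V/F = 0.225
  V/F = 0.225: g = -0.0005, g' = -0.277 → V/F = 0.224
Converged at V/F = 0.224.

V/F = 0.224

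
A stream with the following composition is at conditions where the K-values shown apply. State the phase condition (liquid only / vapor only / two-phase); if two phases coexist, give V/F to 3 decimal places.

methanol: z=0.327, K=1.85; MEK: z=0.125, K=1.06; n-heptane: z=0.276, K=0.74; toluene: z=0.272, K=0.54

ΣzᵢKᵢ = 1.089; Σzᵢ/Kᵢ = 1.171.
Both exceed 1, so a two-phase solution exists.
Material balance + equilibrium reduce to Σ zᵢ(Kᵢ−1)/(1+ψ(Kᵢ−1)) = 0.
Newton–Raphson from ψ = 0.5:
  ψ = 0.500: g = -0.0426, g' = -0.238 → ψ = 0.321
  ψ = 0.321: g = 0.0006, g' = -0.248 → ψ = 0.324
Converged at ψ = 0.324.

two-phase, V/F = 0.324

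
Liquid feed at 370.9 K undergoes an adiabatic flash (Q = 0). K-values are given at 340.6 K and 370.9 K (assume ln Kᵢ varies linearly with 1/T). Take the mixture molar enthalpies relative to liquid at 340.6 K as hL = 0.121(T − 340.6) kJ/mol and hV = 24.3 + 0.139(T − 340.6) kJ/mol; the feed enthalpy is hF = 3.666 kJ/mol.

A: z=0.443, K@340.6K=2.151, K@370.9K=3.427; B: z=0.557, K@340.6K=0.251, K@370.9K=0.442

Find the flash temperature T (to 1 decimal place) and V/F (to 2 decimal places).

T = 342.4 K, V/F = 0.14

Adiabatic flash: solve Rachford–Rice at each trial T, then check hF = ψ·hV(T) + (1−ψ)·hL(T).
  T = 340.6 K: K = (2.151, 0.251), RR gives ψ = 0.108, H_out = 2.613 kJ/mol
  T = 370.9 K: K = (3.427, 0.442), RR gives ψ = 0.564, H_out = 17.689 kJ/mol
  T = 355.8 K: K = (2.744, 0.337), RR gives ψ = 0.349, H_out = 10.422 kJ/mol
  T = 348.2 K: K = (2.436, 0.292), RR gives ψ = 0.238, H_out = 6.731 kJ/mol
  T = 344.4 K: K = (2.291, 0.271), RR gives ψ = 0.176, H_out = 4.750 kJ/mol
  T = 342.5 K: K = (2.220, 0.261), RR gives ψ = 0.143, H_out = 3.705 kJ/mol
Linear interpolation between T = 340.6 (H_out = 2.613) and T = 342.5 (H_out = 3.705) on hF = 3.666 gives T ≈ 342.4 K, at which ψ = 0.14.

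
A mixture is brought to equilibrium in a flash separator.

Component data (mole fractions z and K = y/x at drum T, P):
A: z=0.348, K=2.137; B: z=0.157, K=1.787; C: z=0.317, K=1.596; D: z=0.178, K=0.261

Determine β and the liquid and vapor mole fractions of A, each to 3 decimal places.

Iterate (Newton) starting at β = 0.45:
  β = 0.450: g = 0.3049, g' = -0.538 → β = 1.000
  β = 1.000: g = -0.1313, g' = -1.600 → β = 0.918
  β = 0.918: g = -0.0215, g' = -1.127 → β = 0.899
  β = 0.899: g = -0.0007, g' = -1.054 → β = 0.898
Converged at β = 0.898.
Compositions from xᵢ = zᵢ/(1+β(Kᵢ−1)), yᵢ = Kᵢxᵢ:
  A: x = 0.172, y = 0.368
  B: x = 0.092, y = 0.164
  C: x = 0.206, y = 0.330
  D: x = 0.529, y = 0.138

β = 0.898, x_A = 0.172, y_A = 0.368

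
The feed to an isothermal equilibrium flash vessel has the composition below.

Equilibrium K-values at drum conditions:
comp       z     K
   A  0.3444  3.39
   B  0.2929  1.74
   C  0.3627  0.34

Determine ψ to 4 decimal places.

ψ = 0.7065

Rachford–Rice: g(ψ) = Σ zᵢ(Kᵢ−1)/(1+ψ(Kᵢ−1)) = 0.
Check two-phase: ΣzᵢKᵢ = 1.8005 > 1 and Σzᵢ/Kᵢ = 1.3367 > 1, so g(0) = 0.8005 > 0 and g(1) = -0.3367 < 0.
Newton iteration, ψ⁰ = 0.5:
  ψ = 0.5000: g = 0.17592, g' = -0.8457 → ψ = 0.7080
  ψ = 0.7080: g = -0.00139, g' = -0.8972 → ψ = 0.7065
Converged at ψ = 0.7065.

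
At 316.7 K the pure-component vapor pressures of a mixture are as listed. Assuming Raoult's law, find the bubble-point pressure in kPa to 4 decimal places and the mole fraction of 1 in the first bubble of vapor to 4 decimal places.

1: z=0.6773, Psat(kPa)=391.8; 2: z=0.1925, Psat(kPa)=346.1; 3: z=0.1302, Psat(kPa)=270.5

Pbub = 367.2095 kPa, y_1 = 0.7227

At the bubble point ψ → 0, so ΣzᵢKᵢ = 1 with Kᵢ = Pᵢˢᵃᵗ/P ⇒ P = ΣzᵢPᵢˢᵃᵗ.
P = 0.6773·391.8 + 0.1925·346.1 + 0.1302·270.5 = 367.2095 kPa
yᵢ = zᵢPᵢˢᵃᵗ/P ⇒ y_1 = 0.6773·391.8/367.2095 = 0.7227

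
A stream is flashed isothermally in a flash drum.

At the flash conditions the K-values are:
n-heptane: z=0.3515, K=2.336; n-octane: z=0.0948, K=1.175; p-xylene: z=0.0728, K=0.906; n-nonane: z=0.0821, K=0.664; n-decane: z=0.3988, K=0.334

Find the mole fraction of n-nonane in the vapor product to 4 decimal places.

Material balance + equilibrium reduce to Σ zᵢ(Kᵢ−1)/(1+β(Kᵢ−1)) = 0.
Feasibility: ΣzᵢKᵢ = 1.1862, Σzᵢ/Kᵢ = 1.6292 — both > 1, two phases present.
Newton iteration, β⁰ = 0.5:
  β = 0.5000: g = -0.14175, g' = -0.6397 → β = 0.2784
  β = 0.2784: g = -0.00541, g' = -0.6145 → β = 0.2696
Converged at β = 0.2696.
Compositions from xᵢ = zᵢ/(1+β(Kᵢ−1)), yᵢ = Kᵢxᵢ:
  n-heptane: x = 0.2584, y = 0.6037
  n-octane: x = 0.0905, y = 0.1064
  p-xylene: x = 0.0747, y = 0.0677
  n-nonane: x = 0.0903, y = 0.0599
  n-decane: x = 0.4861, y = 0.1624

y_n-nonane = 0.0599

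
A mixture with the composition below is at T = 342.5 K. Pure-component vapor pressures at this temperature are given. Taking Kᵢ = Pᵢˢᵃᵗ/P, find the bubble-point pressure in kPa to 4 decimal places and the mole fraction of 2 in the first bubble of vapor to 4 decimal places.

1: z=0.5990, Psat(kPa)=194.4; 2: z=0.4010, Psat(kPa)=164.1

At the bubble point ψ → 0, so ΣzᵢKᵢ = 1 with Kᵢ = Pᵢˢᵃᵗ/P ⇒ P = ΣzᵢPᵢˢᵃᵗ.
P = 0.5990·194.4 + 0.4010·164.1 = 182.2497 kPa
yᵢ = zᵢPᵢˢᵃᵗ/P ⇒ y_2 = 0.4010·164.1/182.2497 = 0.3611

Pbub = 182.2497 kPa, y_2 = 0.3611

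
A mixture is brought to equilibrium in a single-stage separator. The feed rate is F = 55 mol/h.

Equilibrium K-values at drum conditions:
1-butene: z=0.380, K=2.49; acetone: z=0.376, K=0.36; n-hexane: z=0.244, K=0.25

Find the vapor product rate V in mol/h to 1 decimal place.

Let ψ = V/F and solve Σ zᵢ(Kᵢ−1)/(1+ψ(Kᵢ−1)) = 0.
Check two-phase: ΣzᵢKᵢ = 1.143 > 1 and Σzᵢ/Kᵢ = 2.173 > 1, so g(0) = 0.143 > 0 and g(1) = -1.173 < 0.
Newton–Raphson from ψ = 0.5:
  ψ = 0.500: g = -0.3222, g' = -0.961 → ψ = 0.165
  ψ = 0.165: g = -0.0233, g' = -0.915 → ψ = 0.139
  ψ = 0.139: g = 0.0003, g' = -0.935 → ψ = 0.140
Converged at ψ = 0.140.
Then V = ψ·F = 0.1397·55 = 7.7 mol/h and L = F − V = 47.3 mol/h.

V = 7.7 mol/h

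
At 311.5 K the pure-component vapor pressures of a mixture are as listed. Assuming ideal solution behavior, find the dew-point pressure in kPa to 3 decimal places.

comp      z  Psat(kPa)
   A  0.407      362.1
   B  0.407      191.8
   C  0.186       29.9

At the dew point ψ → 1, so Σzᵢ/Kᵢ = 1 with Kᵢ = Pᵢˢᵃᵗ/P ⇒ 1/P = Σzᵢ/Pᵢˢᵃᵗ.
1/P = 0.407/362.1 + 0.407/191.8 + 0.186/29.9 = 0.009467 ⇒ P = 105.633 kPa

Pdew = 105.633 kPa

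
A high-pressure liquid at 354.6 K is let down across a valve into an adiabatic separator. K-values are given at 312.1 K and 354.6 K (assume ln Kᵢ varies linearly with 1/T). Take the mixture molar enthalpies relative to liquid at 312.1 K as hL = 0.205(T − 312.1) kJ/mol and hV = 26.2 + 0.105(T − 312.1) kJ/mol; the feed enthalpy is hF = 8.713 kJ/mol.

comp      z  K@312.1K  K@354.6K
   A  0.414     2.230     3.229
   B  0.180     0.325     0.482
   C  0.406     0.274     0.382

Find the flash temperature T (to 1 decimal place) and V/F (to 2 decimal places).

Adiabatic flash: solve Rachford–Rice at each trial T, then check hF = ψ·hV(T) + (1−ψ)·hL(T).
  T = 312.1 K: K = (2.230, 0.325, 0.274), RR gives ψ = 0.106, H_out = 2.786 kJ/mol
  T = 354.6 K: K = (3.229, 0.482, 0.382), RR gives ψ = 0.441, H_out = 18.383 kJ/mol
  T = 333.4 K: K = (2.716, 0.401, 0.327), RR gives ψ = 0.295, H_out = 11.465 kJ/mol
  T = 322.8 K: K = (2.470, 0.362, 0.300), RR gives ψ = 0.210, H_out = 7.461 kJ/mol
  T = 328.1 K: K = (2.592, 0.382, 0.314), RR gives ψ = 0.254, H_out = 9.525 kJ/mol
  T = 325.5 K: K = (2.532, 0.372, 0.307), RR gives ψ = 0.233, H_out = 8.529 kJ/mol
  T = 326.8 K: K = (2.562, 0.377, 0.310), RR gives ψ = 0.243, H_out = 9.031 kJ/mol
Linear interpolation between T = 325.5 (H_out = 8.529) and T = 326.8 (H_out = 9.031) on hF = 8.713 gives T ≈ 326.0 K, at which ψ = 0.24.

T = 326.0 K, V/F = 0.24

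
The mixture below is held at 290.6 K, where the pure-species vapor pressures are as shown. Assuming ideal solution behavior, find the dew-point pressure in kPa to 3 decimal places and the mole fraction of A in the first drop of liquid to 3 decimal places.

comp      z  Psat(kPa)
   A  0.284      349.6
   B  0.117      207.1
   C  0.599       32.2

At the dew point ψ → 1, so Σzᵢ/Kᵢ = 1 with Kᵢ = Pᵢˢᵃᵗ/P ⇒ 1/P = Σzᵢ/Pᵢˢᵃᵗ.
1/P = 0.284/349.6 + 0.117/207.1 + 0.599/32.2 = 0.019980 ⇒ P = 50.051 kPa
xᵢ = zᵢP/Pᵢˢᵃᵗ ⇒ x_A = 0.284·50.051/349.6 = 0.041

Pdew = 50.051 kPa, x_A = 0.041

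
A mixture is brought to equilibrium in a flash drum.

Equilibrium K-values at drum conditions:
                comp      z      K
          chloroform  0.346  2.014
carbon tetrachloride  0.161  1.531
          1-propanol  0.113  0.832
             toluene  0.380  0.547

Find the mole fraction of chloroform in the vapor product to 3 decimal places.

Newton iteration, ψ⁰ = 0.5:
  ψ = 0.500: g = 0.0571, g' = -0.319 → ψ = 0.679
  ψ = 0.679: g = 0.0006, g' = -0.316 → ψ = 0.681
Converged at ψ = 0.681.
Compositions from xᵢ = zᵢ/(1+ψ(Kᵢ−1)), yᵢ = Kᵢxᵢ:
  chloroform: x = 0.205, y = 0.412
  carbon tetrachloride: x = 0.118, y = 0.181
  1-propanol: x = 0.128, y = 0.106
  toluene: x = 0.549, y = 0.301

y_chloroform = 0.412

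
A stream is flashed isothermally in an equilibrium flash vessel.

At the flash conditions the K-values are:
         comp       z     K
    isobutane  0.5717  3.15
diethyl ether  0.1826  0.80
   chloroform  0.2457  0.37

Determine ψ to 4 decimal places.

ψ = 0.9198

Rachford–Rice: g(ψ) = Σ zᵢ(Kᵢ−1)/(1+ψ(Kᵢ−1)) = 0.
Feasibility: ΣzᵢKᵢ = 2.0378, Σzᵢ/Kᵢ = 1.0738 — both > 1, two phases present.
Newton iteration, ψ⁰ = 0.54:
  ψ = 0.5400: g = 0.29325, g' = -0.7991 → ψ = 0.9070
  ψ = 0.9070: g = 0.01090, g' = -0.8454 → ψ = 0.9199
  ψ = 0.9199: g = -0.00010, g' = -0.8606 → ψ = 0.9198
Converged at ψ = 0.9198.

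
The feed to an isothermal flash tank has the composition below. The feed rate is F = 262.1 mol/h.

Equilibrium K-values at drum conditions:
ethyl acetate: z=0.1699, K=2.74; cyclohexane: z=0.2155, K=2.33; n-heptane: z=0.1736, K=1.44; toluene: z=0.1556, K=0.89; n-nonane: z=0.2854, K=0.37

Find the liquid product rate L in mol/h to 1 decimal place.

L = 78.7 mol/h

Newton–Raphson from β = 0.62:
  β = 0.6200: g = 0.04589, g' = -0.5615 → β = 0.7017
  β = 0.7017: g = -0.00111, g' = -0.5920 → β = 0.6999
Converged at β = 0.6999.
Then V = β·F = 0.6999·262.1 = 183.4 mol/h and L = F − V = 78.7 mol/h.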